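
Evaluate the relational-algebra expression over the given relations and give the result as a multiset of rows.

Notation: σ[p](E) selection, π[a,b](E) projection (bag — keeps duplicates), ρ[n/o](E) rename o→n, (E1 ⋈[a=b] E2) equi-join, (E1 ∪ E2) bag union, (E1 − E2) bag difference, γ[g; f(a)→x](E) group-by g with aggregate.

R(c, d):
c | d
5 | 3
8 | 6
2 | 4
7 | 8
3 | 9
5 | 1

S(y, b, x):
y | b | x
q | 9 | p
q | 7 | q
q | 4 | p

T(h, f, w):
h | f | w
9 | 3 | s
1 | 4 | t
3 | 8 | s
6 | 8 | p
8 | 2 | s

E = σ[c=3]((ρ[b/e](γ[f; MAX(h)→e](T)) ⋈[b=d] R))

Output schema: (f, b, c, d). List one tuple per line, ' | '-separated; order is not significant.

Subexpression sizes:
  T → 5
  γ[f; MAX(h)→e](T) → 4
  ρ[b/e](γ[f; MAX(h)→e](T)) → 4
  R → 6
  (ρ[b/e](γ[f; MAX(h)→e](T)) ⋈[b=d] R) → 4
  σ[c=3]((ρ[b/e](γ[f; MAX(h)→e](T)) ⋈[b=d] R)) → 1

== RESULT ==
f | b | c | d
3 | 9 | 3 | 9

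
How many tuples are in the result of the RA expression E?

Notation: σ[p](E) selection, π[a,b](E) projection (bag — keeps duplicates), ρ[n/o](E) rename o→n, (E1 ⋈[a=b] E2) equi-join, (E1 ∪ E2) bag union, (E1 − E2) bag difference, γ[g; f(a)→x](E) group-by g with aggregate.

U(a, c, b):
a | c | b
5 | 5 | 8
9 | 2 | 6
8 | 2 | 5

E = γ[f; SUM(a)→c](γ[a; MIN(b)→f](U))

Stepwise |·|:
  U → 3
  γ[a; MIN(b)→f](U) → 3
  γ[f; SUM(a)→c](γ[a; MIN(b)→f](U)) → 3

|E| = 3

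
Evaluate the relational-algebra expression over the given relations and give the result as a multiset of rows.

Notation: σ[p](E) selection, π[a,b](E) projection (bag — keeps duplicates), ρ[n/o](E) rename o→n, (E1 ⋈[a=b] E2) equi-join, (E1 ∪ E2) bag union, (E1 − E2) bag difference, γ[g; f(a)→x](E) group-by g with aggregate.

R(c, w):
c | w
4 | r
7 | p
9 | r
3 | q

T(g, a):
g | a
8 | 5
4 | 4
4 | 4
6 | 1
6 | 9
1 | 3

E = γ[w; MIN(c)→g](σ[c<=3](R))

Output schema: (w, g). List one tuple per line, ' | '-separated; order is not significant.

Row counts bottom-up:
  R → 4
  σ[c<=3](R) → 1
  γ[w; MIN(c)→g](σ[c<=3](R)) → 1

== RESULT ==
w | g
q | 3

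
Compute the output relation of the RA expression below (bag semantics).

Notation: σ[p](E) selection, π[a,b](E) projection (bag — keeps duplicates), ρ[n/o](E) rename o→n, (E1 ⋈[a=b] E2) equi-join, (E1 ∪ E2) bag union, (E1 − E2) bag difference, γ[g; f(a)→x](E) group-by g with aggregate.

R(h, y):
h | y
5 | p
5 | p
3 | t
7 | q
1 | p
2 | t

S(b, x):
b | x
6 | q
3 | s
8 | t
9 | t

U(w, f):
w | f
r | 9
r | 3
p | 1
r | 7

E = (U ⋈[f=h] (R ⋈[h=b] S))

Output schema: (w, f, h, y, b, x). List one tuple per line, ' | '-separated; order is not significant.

Per-node cardinality:
  U → 4
  R → 6
  S → 4
  (R ⋈[h=b] S) → 1
  (U ⋈[f=h] (R ⋈[h=b] S)) → 1

== RESULT ==
w | f | h | y | b | x
r | 3 | 3 | t | 3 | s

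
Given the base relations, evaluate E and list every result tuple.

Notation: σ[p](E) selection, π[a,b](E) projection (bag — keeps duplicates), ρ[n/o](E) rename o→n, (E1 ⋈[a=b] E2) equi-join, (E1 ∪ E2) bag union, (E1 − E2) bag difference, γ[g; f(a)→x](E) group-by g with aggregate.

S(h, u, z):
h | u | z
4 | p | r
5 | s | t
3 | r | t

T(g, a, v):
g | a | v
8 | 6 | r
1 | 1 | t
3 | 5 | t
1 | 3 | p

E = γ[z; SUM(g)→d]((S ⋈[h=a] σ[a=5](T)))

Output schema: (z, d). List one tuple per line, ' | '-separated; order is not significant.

Per-node cardinality:
  S → 3
  T → 4
  σ[a=5](T) → 1
  (S ⋈[h=a] σ[a=5](T)) → 1
  γ[z; SUM(g)→d]((S ⋈[h=a] σ[a=5](T))) → 1

== RESULT ==
z | d
t | 3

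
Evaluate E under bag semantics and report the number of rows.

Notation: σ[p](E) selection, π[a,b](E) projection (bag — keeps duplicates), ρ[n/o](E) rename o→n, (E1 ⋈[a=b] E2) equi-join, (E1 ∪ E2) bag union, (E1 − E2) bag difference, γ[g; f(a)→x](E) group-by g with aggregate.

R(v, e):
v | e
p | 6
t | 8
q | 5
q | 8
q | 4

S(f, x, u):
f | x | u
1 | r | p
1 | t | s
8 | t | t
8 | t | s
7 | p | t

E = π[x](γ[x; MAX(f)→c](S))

Row counts bottom-up:
  S → 5
  γ[x; MAX(f)→c](S) → 3
  π[x](γ[x; MAX(f)→c](S)) → 3

|E| = 3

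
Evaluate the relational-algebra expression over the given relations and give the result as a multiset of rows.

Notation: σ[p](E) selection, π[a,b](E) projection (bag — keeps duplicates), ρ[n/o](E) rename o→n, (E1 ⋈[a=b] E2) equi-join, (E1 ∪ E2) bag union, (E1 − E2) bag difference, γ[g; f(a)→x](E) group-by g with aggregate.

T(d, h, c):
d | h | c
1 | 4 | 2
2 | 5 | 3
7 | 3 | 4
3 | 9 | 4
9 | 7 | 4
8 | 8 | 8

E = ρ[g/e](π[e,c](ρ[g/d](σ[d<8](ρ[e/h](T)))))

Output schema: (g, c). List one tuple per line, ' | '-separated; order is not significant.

Row counts bottom-up:
  T → 6
  ρ[e/h](T) → 6
  σ[d<8](ρ[e/h](T)) → 4
  ρ[g/d](σ[d<8](ρ[e/h](T))) → 4
  π[e,c](ρ[g/d](σ[d<8](ρ[e/h](T)))) → 4
  ρ[g/e](π[e,c](ρ[g/d](σ[d<8](ρ[e/h](T))))) → 4

== RESULT ==
g | c
3 | 4
4 | 2
5 | 3
9 | 4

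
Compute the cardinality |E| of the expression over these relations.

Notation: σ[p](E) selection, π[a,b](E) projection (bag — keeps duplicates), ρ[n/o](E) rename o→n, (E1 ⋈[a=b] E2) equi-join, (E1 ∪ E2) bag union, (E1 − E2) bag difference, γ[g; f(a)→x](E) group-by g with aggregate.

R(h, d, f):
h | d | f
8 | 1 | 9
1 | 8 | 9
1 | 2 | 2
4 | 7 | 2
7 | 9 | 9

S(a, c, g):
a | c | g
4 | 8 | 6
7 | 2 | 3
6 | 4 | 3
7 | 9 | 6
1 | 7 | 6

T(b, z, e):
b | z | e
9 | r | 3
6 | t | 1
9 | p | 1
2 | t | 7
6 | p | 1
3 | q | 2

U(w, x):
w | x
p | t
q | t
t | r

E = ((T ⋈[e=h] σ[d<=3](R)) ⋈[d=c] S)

Subexpression sizes:
  T → 6
  R → 5
  σ[d<=3](R) → 2
  (T ⋈[e=h] σ[d<=3](R)) → 3
  S → 5
  ((T ⋈[e=h] σ[d<=3](R)) ⋈[d=c] S) → 3

|E| = 3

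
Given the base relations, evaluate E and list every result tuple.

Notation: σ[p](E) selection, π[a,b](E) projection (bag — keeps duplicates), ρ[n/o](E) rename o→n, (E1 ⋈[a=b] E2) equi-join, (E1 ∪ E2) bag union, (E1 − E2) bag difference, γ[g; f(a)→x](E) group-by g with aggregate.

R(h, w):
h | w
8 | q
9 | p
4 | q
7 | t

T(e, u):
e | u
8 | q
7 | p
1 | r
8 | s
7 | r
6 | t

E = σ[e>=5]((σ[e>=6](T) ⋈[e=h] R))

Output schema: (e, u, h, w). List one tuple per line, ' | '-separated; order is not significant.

Stepwise |·|:
  T → 6
  σ[e>=6](T) → 5
  R → 4
  (σ[e>=6](T) ⋈[e=h] R) → 4
  σ[e>=5]((σ[e>=6](T) ⋈[e=h] R)) → 4

== RESULT ==
e | u | h | w
7 | p | 7 | t
7 | r | 7 | t
8 | q | 8 | q
8 | s | 8 | q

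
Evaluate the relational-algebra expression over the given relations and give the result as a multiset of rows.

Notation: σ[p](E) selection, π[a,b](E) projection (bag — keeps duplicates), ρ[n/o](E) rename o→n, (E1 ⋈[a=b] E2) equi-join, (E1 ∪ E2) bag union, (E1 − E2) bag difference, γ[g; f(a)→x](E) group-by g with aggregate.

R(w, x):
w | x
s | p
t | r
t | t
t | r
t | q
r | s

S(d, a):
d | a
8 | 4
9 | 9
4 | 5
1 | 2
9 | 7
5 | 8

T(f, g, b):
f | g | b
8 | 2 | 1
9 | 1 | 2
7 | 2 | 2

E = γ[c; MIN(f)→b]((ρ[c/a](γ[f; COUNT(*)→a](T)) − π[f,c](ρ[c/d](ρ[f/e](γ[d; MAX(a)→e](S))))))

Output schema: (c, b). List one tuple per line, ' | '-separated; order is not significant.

Stepwise |·|:
  T → 3
  γ[f; COUNT(*)→a](T) → 3
  ρ[c/a](γ[f; COUNT(*)→a](T)) → 3
  S → 6
  γ[d; MAX(a)→e](S) → 5
  ρ[f/e](γ[d; MAX(a)→e](S)) → 5
  ρ[c/d](ρ[f/e](γ[d; MAX(a)→e](S))) → 5
  π[f,c](ρ[c/d](ρ[f/e](γ[d; MAX(a)→e](S)))) → 5
  (ρ[c/a](γ[f; COUNT(*)→a](T)) − π[f,c](ρ[c/d](ρ[f/e](γ[d; MAX(a)→e](S))))) → 3
  γ[c; MIN(f)→b]((ρ[c/a](γ[f; COUNT(*)→a](T)) − π[f,c](ρ[c/d](ρ[f/e](γ[d; MAX(a)→e](S)))))) → 1

== RESULT ==
c | b
1 | 7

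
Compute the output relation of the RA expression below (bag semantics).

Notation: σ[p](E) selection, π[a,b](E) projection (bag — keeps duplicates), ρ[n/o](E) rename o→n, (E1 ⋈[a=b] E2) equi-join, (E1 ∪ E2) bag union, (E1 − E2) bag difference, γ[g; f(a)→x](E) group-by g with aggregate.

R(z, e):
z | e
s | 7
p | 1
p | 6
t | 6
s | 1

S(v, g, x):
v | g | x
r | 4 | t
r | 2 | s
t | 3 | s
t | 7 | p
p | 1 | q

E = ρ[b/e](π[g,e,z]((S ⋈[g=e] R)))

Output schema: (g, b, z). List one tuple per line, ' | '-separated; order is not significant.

Stepwise |·|:
  S → 5
  R → 5
  (S ⋈[g=e] R) → 3
  π[g,e,z]((S ⋈[g=e] R)) → 3
  ρ[b/e](π[g,e,z]((S ⋈[g=e] R))) → 3

== RESULT ==
g | b | z
1 | 1 | p
1 | 1 | s
7 | 7 | s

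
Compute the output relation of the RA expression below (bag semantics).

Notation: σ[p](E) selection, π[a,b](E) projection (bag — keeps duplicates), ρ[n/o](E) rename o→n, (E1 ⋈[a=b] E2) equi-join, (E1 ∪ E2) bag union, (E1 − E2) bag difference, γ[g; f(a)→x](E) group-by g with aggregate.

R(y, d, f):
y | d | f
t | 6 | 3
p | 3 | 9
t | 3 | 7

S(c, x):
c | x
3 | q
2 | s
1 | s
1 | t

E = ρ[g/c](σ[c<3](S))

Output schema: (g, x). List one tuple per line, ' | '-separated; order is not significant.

Stepwise |·|:
  S → 4
  σ[c<3](S) → 3
  ρ[g/c](σ[c<3](S)) → 3

== RESULT ==
g | x
1 | s
1 | t
2 | s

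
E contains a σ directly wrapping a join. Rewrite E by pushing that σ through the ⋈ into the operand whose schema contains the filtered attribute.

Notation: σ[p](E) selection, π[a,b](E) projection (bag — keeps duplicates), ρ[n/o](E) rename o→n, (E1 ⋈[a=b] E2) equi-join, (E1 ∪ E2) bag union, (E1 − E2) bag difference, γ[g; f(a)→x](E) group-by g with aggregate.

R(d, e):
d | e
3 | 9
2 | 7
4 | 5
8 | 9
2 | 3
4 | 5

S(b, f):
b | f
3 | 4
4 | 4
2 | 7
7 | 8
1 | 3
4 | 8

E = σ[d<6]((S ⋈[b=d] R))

σ filters on d, owned by the right side.
E' = (S ⋈[b=d] σ[d<6](R))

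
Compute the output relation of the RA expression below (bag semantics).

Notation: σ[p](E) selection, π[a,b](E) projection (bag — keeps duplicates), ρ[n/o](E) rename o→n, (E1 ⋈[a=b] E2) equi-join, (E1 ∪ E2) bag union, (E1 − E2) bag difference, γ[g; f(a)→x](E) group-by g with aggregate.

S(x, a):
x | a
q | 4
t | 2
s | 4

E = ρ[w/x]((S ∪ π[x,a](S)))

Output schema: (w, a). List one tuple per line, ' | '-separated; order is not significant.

Per-node cardinality:
  S → 3
  S → 3
  π[x,a](S) → 3
  (S ∪ π[x,a](S)) → 6
  ρ[w/x]((S ∪ π[x,a](S))) → 6

== RESULT ==
w | a
q | 4
q | 4
s | 4
s | 4
t | 2
t | 2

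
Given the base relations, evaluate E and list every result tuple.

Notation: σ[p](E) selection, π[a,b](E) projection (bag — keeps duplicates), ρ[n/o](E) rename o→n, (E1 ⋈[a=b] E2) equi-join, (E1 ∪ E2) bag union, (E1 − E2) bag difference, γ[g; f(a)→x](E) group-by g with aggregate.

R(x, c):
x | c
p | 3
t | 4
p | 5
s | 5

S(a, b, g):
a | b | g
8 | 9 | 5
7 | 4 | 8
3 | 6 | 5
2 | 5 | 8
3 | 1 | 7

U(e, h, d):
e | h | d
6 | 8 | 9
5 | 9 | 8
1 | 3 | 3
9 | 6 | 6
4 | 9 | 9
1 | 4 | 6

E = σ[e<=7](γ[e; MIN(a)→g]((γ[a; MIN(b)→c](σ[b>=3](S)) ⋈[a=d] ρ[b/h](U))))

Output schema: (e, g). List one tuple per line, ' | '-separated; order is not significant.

Row counts bottom-up:
  S → 5
  σ[b>=3](S) → 4
  γ[a; MIN(b)→c](σ[b>=3](S)) → 4
  U → 6
  ρ[b/h](U) → 6
  (γ[a; MIN(b)→c](σ[b>=3](S)) ⋈[a=d] ρ[b/h](U)) → 2
  γ[e; MIN(a)→g]((γ[a; MIN(b)→c](σ[b>=3](S)) ⋈[a=d] ρ[b/h](U))) → 2
  σ[e<=7](γ[e; MIN(a)→g]((γ[a; MIN(b)→c](σ[b>=3](S)) ⋈[a=d] ρ[b/h](U)))) → 2

== RESULT ==
e | g
1 | 3
5 | 8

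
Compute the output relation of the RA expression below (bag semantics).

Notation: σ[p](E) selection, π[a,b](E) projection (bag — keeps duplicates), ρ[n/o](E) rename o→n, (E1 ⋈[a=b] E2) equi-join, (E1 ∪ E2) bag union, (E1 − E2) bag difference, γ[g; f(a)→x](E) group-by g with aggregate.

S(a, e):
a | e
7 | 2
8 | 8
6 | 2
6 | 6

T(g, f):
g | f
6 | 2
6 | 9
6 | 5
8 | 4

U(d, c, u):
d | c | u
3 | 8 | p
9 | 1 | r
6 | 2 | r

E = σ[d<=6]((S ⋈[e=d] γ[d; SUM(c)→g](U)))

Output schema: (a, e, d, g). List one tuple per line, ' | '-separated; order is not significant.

Subexpression sizes:
  S → 4
  U → 3
  γ[d; SUM(c)→g](U) → 3
  (S ⋈[e=d] γ[d; SUM(c)→g](U)) → 1
  σ[d<=6]((S ⋈[e=d] γ[d; SUM(c)→g](U))) → 1

== RESULT ==
a | e | d | g
6 | 6 | 6 | 2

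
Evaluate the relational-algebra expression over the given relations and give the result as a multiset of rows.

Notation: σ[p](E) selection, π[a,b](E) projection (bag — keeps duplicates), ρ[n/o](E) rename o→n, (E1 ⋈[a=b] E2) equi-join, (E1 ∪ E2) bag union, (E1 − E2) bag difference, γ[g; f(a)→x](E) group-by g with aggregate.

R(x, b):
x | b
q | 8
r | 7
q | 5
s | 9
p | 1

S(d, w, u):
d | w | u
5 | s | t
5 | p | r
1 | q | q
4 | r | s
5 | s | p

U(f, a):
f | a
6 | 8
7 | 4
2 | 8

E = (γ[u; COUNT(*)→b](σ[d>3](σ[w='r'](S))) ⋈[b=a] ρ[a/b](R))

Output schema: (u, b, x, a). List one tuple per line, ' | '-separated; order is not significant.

Row counts bottom-up:
  S → 5
  σ[w='r'](S) → 1
  σ[d>3](σ[w='r'](S)) → 1
  γ[u; COUNT(*)→b](σ[d>3](σ[w='r'](S))) → 1
  R → 5
  ρ[a/b](R) → 5
  (γ[u; COUNT(*)→b](σ[d>3](σ[w='r'](S))) ⋈[b=a] ρ[a/b](R)) → 1

== RESULT ==
u | b | x | a
s | 1 | p | 1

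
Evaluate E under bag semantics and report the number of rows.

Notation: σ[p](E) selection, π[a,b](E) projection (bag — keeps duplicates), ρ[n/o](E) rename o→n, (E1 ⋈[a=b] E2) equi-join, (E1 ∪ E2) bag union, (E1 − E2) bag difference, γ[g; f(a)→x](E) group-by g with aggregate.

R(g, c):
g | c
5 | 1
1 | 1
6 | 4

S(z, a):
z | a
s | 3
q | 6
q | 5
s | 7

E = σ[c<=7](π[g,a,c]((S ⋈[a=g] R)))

Stepwise |·|:
  S → 4
  R → 3
  (S ⋈[a=g] R) → 2
  π[g,a,c]((S ⋈[a=g] R)) → 2
  σ[c<=7](π[g,a,c]((S ⋈[a=g] R))) → 2

|E| = 2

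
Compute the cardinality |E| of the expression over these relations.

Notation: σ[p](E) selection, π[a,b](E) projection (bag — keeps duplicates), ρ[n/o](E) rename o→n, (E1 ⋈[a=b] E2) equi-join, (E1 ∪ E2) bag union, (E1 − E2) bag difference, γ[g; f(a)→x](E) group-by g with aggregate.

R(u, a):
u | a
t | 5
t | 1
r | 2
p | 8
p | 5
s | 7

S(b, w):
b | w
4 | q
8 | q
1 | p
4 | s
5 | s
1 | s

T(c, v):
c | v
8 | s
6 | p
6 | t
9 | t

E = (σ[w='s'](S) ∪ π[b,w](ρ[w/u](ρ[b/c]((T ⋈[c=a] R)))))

Subexpression sizes:
  S → 6
  σ[w='s'](S) → 3
  T → 4
  R → 6
  (T ⋈[c=a] R) → 1
  ρ[b/c]((T ⋈[c=a] R)) → 1
  ρ[w/u](ρ[b/c]((T ⋈[c=a] R))) → 1
  π[b,w](ρ[w/u](ρ[b/c]((T ⋈[c=a] R)))) → 1
  (σ[w='s'](S) ∪ π[b,w](ρ[w/u](ρ[b/c]((T ⋈[c=a] R))))) → 4

|E| = 4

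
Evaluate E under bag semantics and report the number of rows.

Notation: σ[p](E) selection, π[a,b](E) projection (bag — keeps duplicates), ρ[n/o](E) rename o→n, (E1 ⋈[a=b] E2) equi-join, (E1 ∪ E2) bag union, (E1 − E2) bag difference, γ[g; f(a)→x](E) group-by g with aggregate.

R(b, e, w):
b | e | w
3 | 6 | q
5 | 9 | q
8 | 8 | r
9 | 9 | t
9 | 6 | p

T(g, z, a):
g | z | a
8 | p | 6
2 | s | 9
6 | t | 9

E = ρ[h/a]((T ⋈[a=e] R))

Subexpression sizes:
  T → 3
  R → 5
  (T ⋈[a=e] R) → 6
  ρ[h/a]((T ⋈[a=e] R)) → 6

|E| = 6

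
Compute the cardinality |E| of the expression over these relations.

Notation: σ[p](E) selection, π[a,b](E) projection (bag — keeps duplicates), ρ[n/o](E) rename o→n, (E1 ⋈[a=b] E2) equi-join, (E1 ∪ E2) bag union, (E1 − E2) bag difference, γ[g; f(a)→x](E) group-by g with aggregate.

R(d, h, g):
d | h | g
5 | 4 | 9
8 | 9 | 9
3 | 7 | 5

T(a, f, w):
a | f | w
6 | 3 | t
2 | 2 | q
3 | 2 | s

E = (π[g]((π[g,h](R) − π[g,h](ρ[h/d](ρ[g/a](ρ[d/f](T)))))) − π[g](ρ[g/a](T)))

Subexpression sizes:
  R → 3
  π[g,h](R) → 3
  T → 3
  ρ[d/f](T) → 3
  ρ[g/a](ρ[d/f](T)) → 3
  ρ[h/d](ρ[g/a](ρ[d/f](T))) → 3
  π[g,h](ρ[h/d](ρ[g/a](ρ[d/f](T)))) → 3
  (π[g,h](R) − π[g,h](ρ[h/d](ρ[g/a](ρ[d/f](T))))) → 3
  π[g]((π[g,h](R) − π[g,h](ρ[h/d](ρ[g/a](ρ[d/f](T)))))) → 3
  T → 3
  ρ[g/a](T) → 3
  π[g](ρ[g/a](T)) → 3
  (π[g]((π[g,h](R) − π[g,h](ρ[h/d](ρ[g/a](ρ[d/f](T)))))) − π[g](ρ[g/a](T))) → 3

|E| = 3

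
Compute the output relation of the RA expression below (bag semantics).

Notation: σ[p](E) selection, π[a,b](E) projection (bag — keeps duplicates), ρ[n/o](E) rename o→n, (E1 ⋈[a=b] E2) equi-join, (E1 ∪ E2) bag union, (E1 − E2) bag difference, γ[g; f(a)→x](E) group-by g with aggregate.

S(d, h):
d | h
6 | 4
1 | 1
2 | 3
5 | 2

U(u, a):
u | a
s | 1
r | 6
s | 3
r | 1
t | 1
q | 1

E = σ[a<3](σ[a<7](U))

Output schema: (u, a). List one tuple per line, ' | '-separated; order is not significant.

Row counts bottom-up:
  U → 6
  σ[a<7](U) → 6
  σ[a<3](σ[a<7](U)) → 4

== RESULT ==
u | a
q | 1
r | 1
s | 1
t | 1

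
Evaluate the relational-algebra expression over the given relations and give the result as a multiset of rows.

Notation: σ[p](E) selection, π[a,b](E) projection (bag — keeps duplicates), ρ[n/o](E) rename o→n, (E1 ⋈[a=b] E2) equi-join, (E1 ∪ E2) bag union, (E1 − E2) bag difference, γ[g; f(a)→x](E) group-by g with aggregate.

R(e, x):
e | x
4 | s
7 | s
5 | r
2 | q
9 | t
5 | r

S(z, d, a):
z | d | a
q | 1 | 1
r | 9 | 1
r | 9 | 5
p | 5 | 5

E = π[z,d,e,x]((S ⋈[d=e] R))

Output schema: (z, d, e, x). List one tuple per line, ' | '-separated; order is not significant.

Stepwise |·|:
  S → 4
  R → 6
  (S ⋈[d=e] R) → 4
  π[z,d,e,x]((S ⋈[d=e] R)) → 4

== RESULT ==
z | d | e | x
p | 5 | 5 | r
p | 5 | 5 | r
r | 9 | 9 | t
r | 9 | 9 | t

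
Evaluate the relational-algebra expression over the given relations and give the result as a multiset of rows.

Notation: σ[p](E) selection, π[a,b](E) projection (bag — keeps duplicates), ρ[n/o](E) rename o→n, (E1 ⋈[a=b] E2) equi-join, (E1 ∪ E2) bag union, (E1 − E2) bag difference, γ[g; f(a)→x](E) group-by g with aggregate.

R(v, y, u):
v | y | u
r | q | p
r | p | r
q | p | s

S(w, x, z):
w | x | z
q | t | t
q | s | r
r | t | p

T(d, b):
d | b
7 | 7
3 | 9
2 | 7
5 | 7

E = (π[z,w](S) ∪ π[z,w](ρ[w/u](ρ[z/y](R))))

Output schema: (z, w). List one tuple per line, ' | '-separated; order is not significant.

Per-node cardinality:
  S → 3
  π[z,w](S) → 3
  R → 3
  ρ[z/y](R) → 3
  ρ[w/u](ρ[z/y](R)) → 3
  π[z,w](ρ[w/u](ρ[z/y](R))) → 3
  (π[z,w](S) ∪ π[z,w](ρ[w/u](ρ[z/y](R)))) → 6

== RESULT ==
z | w
p | r
p | r
p | s
q | p
r | q
t | q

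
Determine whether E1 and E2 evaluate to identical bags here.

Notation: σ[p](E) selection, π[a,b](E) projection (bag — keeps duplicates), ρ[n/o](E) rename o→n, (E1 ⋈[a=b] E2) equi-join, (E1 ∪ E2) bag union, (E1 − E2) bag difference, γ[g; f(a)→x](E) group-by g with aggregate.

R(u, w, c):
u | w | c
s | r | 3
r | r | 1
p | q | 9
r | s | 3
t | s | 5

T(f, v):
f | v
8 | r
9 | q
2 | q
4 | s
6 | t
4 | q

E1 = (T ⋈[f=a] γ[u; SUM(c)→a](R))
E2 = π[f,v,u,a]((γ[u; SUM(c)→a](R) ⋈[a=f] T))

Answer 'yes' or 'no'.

E1 per-node cardinality:
  T → 6
  R → 5
  γ[u; SUM(c)→a](R) → 4
  (T ⋈[f=a] γ[u; SUM(c)→a](R)) → 3
E2 per-node cardinality:
  R → 5
  γ[u; SUM(c)→a](R) → 4
  T → 6
  (γ[u; SUM(c)→a](R) ⋈[a=f] T) → 3
  π[f,v,u,a]((γ[u; SUM(c)→a](R) ⋈[a=f] T)) → 3

E1 and E2 produce the same multiset:
f | v | u | a
4 | q | r | 4
4 | s | r | 4
9 | q | p | 9

yes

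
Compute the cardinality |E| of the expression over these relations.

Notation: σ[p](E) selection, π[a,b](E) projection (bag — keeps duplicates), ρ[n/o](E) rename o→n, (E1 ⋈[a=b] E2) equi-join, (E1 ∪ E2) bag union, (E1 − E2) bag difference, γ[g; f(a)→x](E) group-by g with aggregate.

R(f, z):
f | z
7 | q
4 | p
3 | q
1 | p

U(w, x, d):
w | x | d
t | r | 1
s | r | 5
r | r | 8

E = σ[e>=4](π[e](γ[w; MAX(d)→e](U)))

Row counts bottom-up:
  U → 3
  γ[w; MAX(d)→e](U) → 3
  π[e](γ[w; MAX(d)→e](U)) → 3
  σ[e>=4](π[e](γ[w; MAX(d)→e](U))) → 2

|E| = 2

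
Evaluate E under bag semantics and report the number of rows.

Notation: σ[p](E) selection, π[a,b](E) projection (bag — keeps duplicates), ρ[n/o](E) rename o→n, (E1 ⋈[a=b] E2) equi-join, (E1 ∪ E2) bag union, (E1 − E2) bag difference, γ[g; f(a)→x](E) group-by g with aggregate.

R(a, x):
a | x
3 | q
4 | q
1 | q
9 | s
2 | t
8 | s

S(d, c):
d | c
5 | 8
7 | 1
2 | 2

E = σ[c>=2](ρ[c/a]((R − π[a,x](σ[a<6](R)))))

Stepwise |·|:
  R → 6
  R → 6
  σ[a<6](R) → 4
  π[a,x](σ[a<6](R)) → 4
  (R − π[a,x](σ[a<6](R))) → 2
  ρ[c/a]((R − π[a,x](σ[a<6](R)))) → 2
  σ[c>=2](ρ[c/a]((R − π[a,x](σ[a<6](R))))) → 2

|E| = 2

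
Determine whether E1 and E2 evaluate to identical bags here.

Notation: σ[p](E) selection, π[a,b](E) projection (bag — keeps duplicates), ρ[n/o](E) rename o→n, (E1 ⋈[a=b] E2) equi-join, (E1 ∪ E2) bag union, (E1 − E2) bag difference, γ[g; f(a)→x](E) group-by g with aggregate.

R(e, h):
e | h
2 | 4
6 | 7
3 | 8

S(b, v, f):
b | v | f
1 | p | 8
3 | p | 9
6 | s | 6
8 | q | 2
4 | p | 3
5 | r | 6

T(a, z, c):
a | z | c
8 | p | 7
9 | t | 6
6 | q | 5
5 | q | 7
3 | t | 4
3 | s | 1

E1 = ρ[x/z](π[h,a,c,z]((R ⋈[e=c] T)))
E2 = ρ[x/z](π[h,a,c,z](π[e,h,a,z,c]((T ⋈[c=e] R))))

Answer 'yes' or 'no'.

E1 stepwise |·|:
  R → 3
  T → 6
  (R ⋈[e=c] T) → 1
  π[h,a,c,z]((R ⋈[e=c] T)) → 1
  ρ[x/z](π[h,a,c,z]((R ⋈[e=c] T))) → 1
E2 stepwise |·|:
  T → 6
  R → 3
  (T ⋈[c=e] R) → 1
  π[e,h,a,z,c]((T ⋈[c=e] R)) → 1
  π[h,a,c,z](π[e,h,a,z,c]((T ⋈[c=e] R))) → 1
  ρ[x/z](π[h,a,c,z](π[e,h,a,z,c]((T ⋈[c=e] R)))) → 1

E1 and E2 produce the same multiset:
h | a | c | x
7 | 9 | 6 | t

yes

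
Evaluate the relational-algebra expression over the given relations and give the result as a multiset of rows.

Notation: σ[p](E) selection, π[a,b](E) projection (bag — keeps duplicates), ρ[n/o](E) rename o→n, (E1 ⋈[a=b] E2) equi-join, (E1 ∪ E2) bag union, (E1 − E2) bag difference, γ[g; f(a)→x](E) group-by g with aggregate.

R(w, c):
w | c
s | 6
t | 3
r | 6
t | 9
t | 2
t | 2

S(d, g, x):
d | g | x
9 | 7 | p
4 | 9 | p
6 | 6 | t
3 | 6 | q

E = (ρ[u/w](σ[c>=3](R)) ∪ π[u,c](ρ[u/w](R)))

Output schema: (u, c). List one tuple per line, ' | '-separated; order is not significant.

Per-node cardinality:
  R → 6
  σ[c>=3](R) → 4
  ρ[u/w](σ[c>=3](R)) → 4
  R → 6
  ρ[u/w](R) → 6
  π[u,c](ρ[u/w](R)) → 6
  (ρ[u/w](σ[c>=3](R)) ∪ π[u,c](ρ[u/w](R))) → 10

== RESULT ==
u | c
r | 6
r | 6
s | 6
s | 6
t | 2
t | 2
t | 3
t | 3
t | 9
t | 9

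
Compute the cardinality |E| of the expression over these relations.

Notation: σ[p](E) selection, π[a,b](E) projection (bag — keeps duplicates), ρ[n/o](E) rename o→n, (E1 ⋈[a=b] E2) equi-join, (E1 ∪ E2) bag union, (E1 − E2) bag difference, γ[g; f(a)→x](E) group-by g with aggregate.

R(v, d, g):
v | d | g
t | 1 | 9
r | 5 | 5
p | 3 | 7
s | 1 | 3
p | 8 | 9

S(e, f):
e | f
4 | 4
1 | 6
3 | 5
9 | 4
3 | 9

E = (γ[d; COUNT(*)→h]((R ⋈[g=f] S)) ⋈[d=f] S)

Stepwise |·|:
  R → 5
  S → 5
  (R ⋈[g=f] S) → 3
  γ[d; COUNT(*)→h]((R ⋈[g=f] S)) → 3
  S → 5
  (γ[d; COUNT(*)→h]((R ⋈[g=f] S)) ⋈[d=f] S) → 1

|E| = 1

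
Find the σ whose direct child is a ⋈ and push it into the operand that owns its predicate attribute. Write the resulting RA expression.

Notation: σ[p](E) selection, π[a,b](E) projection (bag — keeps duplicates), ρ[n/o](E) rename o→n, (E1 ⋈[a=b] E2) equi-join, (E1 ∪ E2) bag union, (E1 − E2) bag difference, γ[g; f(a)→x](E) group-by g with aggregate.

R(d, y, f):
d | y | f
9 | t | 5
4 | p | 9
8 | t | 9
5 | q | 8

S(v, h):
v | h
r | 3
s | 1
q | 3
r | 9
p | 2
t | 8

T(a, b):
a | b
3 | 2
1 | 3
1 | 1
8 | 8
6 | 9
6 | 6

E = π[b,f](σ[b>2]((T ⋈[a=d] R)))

σ filters on b, owned by the left side.
E' = π[b,f]((σ[b>2](T) ⋈[a=d] R))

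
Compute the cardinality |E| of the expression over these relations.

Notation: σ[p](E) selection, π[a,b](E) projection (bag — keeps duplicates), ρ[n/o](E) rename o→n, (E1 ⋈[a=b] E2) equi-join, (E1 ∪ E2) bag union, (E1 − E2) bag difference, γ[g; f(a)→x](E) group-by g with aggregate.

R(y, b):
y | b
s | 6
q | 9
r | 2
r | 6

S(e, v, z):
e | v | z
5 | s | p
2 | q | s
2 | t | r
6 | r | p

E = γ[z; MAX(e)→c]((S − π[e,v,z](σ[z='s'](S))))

Per-node cardinality:
  S → 4
  S → 4
  σ[z='s'](S) → 1
  π[e,v,z](σ[z='s'](S)) → 1
  (S − π[e,v,z](σ[z='s'](S))) → 3
  γ[z; MAX(e)→c]((S − π[e,v,z](σ[z='s'](S)))) → 2

|E| = 2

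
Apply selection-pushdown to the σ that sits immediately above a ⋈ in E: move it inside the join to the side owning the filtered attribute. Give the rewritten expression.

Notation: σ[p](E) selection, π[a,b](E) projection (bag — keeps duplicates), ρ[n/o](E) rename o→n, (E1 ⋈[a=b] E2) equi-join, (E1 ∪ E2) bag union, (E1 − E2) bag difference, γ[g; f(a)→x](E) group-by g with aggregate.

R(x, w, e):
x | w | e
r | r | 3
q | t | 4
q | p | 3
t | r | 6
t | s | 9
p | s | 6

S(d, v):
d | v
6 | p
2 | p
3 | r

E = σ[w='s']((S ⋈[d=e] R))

σ filters on w, owned by the right side.
E' = (S ⋈[d=e] σ[w='s'](R))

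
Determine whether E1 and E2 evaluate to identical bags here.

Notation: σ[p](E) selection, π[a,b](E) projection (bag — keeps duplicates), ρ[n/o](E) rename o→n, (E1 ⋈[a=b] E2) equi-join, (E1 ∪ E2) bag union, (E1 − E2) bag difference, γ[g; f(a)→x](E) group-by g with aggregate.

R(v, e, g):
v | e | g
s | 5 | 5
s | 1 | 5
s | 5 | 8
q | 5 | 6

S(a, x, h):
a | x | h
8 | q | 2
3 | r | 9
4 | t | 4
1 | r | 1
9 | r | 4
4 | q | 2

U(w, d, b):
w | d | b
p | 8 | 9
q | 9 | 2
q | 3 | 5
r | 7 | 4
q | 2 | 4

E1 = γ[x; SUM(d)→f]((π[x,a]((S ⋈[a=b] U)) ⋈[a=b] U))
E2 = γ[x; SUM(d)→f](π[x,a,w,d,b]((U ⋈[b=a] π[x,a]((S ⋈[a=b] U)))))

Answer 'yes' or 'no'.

E1 row counts bottom-up:
  S → 6
  U → 5
  (S ⋈[a=b] U) → 5
  π[x,a]((S ⋈[a=b] U)) → 5
  U → 5
  (π[x,a]((S ⋈[a=b] U)) ⋈[a=b] U) → 9
  γ[x; SUM(d)→f]((π[x,a]((S ⋈[a=b] U)) ⋈[a=b] U)) → 3
E2 row counts bottom-up:
  U → 5
  S → 6
  U → 5
  (S ⋈[a=b] U) → 5
  π[x,a]((S ⋈[a=b] U)) → 5
  (U ⋈[b=a] π[x,a]((S ⋈[a=b] U))) → 9
  π[x,a,w,d,b]((U ⋈[b=a] π[x,a]((S ⋈[a=b] U)))) → 9
  γ[x; SUM(d)→f](π[x,a,w,d,b]((U ⋈[b=a] π[x,a]((S ⋈[a=b] U))))) → 3

E1 and E2 produce the same multiset:
x | f
q | 18
r | 8
t | 18

yes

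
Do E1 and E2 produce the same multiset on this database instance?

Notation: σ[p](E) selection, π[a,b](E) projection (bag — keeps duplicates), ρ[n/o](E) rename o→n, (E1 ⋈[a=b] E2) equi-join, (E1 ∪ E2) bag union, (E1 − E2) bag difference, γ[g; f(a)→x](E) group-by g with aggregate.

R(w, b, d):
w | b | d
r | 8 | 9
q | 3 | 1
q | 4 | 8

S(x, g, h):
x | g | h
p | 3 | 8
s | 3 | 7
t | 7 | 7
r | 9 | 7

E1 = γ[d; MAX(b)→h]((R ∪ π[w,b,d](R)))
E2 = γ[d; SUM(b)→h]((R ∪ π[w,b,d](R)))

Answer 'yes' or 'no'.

E1 row counts bottom-up:
  R → 3
  R → 3
  π[w,b,d](R) → 3
  (R ∪ π[w,b,d](R)) → 6
  γ[d; MAX(b)→h]((R ∪ π[w,b,d](R))) → 3
E2 row counts bottom-up:
  R → 3
  R → 3
  π[w,b,d](R) → 3
  (R ∪ π[w,b,d](R)) → 6
  γ[d; SUM(b)→h]((R ∪ π[w,b,d](R))) → 3

E1 result:
d | h
1 | 3
8 | 4
9 | 8
E2 result:
d | h
1 | 6
8 | 8
9 | 16
Witness: (8, 8) appears 0× in E1 but 1× in E2.

no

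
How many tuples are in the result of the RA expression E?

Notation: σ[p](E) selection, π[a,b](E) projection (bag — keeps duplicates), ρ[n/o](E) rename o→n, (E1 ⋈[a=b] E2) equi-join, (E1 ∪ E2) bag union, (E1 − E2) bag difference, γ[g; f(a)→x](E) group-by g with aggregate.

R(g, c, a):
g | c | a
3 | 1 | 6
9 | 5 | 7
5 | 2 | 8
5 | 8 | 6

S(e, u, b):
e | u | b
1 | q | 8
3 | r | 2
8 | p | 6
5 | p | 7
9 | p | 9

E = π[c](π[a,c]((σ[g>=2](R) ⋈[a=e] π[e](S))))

Stepwise |·|:
  R → 4
  σ[g>=2](R) → 4
  S → 5
  π[e](S) → 5
  (σ[g>=2](R) ⋈[a=e] π[e](S)) → 1
  π[a,c]((σ[g>=2](R) ⋈[a=e] π[e](S))) → 1
  π[c](π[a,c]((σ[g>=2](R) ⋈[a=e] π[e](S)))) → 1

|E| = 1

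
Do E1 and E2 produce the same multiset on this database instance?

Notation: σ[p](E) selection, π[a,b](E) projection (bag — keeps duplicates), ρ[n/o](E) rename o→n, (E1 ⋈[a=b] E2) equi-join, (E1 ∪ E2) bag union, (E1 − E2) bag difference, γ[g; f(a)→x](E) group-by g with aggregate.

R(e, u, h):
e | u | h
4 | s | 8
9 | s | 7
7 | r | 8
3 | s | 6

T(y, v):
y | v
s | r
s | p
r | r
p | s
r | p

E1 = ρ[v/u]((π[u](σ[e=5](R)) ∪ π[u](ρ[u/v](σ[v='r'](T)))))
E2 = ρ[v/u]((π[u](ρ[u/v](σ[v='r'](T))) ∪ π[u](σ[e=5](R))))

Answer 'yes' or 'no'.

E1 per-node cardinality:
  R → 4
  σ[e=5](R) → 0
  π[u](σ[e=5](R)) → 0
  T → 5
  σ[v='r'](T) → 2
  ρ[u/v](σ[v='r'](T)) → 2
  π[u](ρ[u/v](σ[v='r'](T))) → 2
  (π[u](σ[e=5](R)) ∪ π[u](ρ[u/v](σ[v='r'](T)))) → 2
  ρ[v/u]((π[u](σ[e=5](R)) ∪ π[u](ρ[u/v](σ[v='r'](T))))) → 2
E2 per-node cardinality:
  T → 5
  σ[v='r'](T) → 2
  ρ[u/v](σ[v='r'](T)) → 2
  π[u](ρ[u/v](σ[v='r'](T))) → 2
  R → 4
  σ[e=5](R) → 0
  π[u](σ[e=5](R)) → 0
  (π[u](ρ[u/v](σ[v='r'](T))) ∪ π[u](σ[e=5](R))) → 2
  ρ[v/u]((π[u](ρ[u/v](σ[v='r'](T))) ∪ π[u](σ[e=5](R)))) → 2

E1 and E2 produce the same multiset:
v
r
r

yes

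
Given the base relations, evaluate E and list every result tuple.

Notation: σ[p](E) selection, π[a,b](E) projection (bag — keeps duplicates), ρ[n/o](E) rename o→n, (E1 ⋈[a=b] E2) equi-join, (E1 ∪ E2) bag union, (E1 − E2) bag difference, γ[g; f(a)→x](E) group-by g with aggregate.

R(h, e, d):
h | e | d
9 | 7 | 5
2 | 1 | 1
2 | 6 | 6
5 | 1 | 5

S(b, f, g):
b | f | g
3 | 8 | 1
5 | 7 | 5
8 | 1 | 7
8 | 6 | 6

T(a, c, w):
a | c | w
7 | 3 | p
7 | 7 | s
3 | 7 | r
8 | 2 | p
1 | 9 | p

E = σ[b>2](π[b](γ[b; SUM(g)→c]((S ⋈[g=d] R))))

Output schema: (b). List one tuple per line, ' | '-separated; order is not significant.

Stepwise |·|:
  S → 4
  R → 4
  (S ⋈[g=d] R) → 4
  γ[b; SUM(g)→c]((S ⋈[g=d] R)) → 3
  π[b](γ[b; SUM(g)→c]((S ⋈[g=d] R))) → 3
  σ[b>2](π[b](γ[b; SUM(g)→c]((S ⋈[g=d] R)))) → 3

== RESULT ==
b
3
5
8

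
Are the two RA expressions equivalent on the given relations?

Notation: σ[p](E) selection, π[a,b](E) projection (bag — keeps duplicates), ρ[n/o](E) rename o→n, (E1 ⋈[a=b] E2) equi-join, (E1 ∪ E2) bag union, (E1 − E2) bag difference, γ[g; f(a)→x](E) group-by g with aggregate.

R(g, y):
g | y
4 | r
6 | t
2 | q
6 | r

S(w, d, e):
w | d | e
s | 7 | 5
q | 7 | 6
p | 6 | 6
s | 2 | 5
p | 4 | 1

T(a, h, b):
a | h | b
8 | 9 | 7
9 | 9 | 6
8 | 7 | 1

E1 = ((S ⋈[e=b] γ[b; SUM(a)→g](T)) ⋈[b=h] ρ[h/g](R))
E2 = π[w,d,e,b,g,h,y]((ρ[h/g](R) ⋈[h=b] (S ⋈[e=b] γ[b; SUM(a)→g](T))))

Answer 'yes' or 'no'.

E1 stepwise |·|:
  S → 5
  T → 3
  γ[b; SUM(a)→g](T) → 3
  (S ⋈[e=b] γ[b; SUM(a)→g](T)) → 3
  R → 4
  ρ[h/g](R) → 4
  ((S ⋈[e=b] γ[b; SUM(a)→g](T)) ⋈[b=h] ρ[h/g](R)) → 4
E2 stepwise |·|:
  R → 4
  ρ[h/g](R) → 4
  S → 5
  T → 3
  γ[b; SUM(a)→g](T) → 3
  (S ⋈[e=b] γ[b; SUM(a)→g](T)) → 3
  (ρ[h/g](R) ⋈[h=b] (S ⋈[e=b] γ[b; SUM(a)→g](T))) → 4
  π[w,d,e,b,g,h,y]((ρ[h/g](R) ⋈[h=b] (S ⋈[e=b] γ[b; SUM(a)→g](T)))) → 4

E1 and E2 produce the same multiset:
w | d | e | b | g | h | y
p | 6 | 6 | 6 | 9 | 6 | r
p | 6 | 6 | 6 | 9 | 6 | t
q | 7 | 6 | 6 | 9 | 6 | r
q | 7 | 6 | 6 | 9 | 6 | t

yes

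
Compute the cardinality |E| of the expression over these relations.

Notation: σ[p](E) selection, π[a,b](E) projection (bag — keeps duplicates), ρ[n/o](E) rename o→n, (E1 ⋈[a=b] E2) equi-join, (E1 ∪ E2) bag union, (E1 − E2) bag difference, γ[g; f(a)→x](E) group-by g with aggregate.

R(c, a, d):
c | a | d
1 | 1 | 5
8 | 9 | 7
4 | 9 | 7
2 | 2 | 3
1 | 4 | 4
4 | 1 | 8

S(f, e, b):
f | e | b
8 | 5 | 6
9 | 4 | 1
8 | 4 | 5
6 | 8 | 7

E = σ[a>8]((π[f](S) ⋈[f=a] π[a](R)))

Row counts bottom-up:
  S → 4
  π[f](S) → 4
  R → 6
  π[a](R) → 6
  (π[f](S) ⋈[f=a] π[a](R)) → 2
  σ[a>8]((π[f](S) ⋈[f=a] π[a](R))) → 2

|E| = 2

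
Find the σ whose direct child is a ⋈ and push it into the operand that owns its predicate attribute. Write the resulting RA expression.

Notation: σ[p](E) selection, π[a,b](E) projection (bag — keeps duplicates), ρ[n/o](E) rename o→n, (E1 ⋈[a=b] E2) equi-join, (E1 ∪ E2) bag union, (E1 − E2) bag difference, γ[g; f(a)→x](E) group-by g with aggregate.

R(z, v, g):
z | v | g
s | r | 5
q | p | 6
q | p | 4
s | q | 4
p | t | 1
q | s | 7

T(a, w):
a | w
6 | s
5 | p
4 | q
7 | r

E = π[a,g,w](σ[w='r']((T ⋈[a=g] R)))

σ filters on w, owned by the left side.
E' = π[a,g,w]((σ[w='r'](T) ⋈[a=g] R))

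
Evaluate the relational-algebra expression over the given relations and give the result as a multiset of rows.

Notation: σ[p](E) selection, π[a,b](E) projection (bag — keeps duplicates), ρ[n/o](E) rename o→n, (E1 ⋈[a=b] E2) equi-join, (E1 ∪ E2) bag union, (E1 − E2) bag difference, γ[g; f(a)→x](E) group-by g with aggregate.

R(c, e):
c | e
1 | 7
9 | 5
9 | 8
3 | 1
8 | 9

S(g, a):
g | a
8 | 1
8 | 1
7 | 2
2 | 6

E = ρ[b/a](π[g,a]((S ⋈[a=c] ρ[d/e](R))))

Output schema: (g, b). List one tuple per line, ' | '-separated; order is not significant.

Subexpression sizes:
  S → 4
  R → 5
  ρ[d/e](R) → 5
  (S ⋈[a=c] ρ[d/e](R)) → 2
  π[g,a]((S ⋈[a=c] ρ[d/e](R))) → 2
  ρ[b/a](π[g,a]((S ⋈[a=c] ρ[d/e](R)))) → 2

== RESULT ==
g | b
8 | 1
8 | 1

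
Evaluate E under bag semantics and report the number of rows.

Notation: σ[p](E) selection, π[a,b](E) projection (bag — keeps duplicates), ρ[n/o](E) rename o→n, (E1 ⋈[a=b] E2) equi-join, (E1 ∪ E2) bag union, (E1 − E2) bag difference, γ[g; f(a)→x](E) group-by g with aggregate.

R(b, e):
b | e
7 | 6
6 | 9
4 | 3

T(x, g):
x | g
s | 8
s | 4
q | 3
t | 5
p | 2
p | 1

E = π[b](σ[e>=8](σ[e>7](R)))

Per-node cardinality:
  R → 3
  σ[e>7](R) → 1
  σ[e>=8](σ[e>7](R)) → 1
  π[b](σ[e>=8](σ[e>7](R))) → 1

|E| = 1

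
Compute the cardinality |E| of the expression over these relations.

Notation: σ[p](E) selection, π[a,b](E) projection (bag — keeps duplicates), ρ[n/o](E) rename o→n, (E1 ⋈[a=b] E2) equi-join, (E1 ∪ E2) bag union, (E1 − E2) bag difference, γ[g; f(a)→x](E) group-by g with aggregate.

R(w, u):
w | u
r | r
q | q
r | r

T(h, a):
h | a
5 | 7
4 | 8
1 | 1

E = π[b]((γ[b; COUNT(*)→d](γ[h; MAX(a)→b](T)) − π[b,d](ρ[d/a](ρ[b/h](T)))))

Row counts bottom-up:
  T → 3
  γ[h; MAX(a)→b](T) → 3
  γ[b; COUNT(*)→d](γ[h; MAX(a)→b](T)) → 3
  T → 3
  ρ[b/h](T) → 3
  ρ[d/a](ρ[b/h](T)) → 3
  π[b,d](ρ[d/a](ρ[b/h](T))) → 3
  (γ[b; COUNT(*)→d](γ[h; MAX(a)→b](T)) − π[b,d](ρ[d/a](ρ[b/h](T)))) → 2
  π[b]((γ[b; COUNT(*)→d](γ[h; MAX(a)→b](T)) − π[b,d](ρ[d/a](ρ[b/h](T))))) → 2

|E| = 2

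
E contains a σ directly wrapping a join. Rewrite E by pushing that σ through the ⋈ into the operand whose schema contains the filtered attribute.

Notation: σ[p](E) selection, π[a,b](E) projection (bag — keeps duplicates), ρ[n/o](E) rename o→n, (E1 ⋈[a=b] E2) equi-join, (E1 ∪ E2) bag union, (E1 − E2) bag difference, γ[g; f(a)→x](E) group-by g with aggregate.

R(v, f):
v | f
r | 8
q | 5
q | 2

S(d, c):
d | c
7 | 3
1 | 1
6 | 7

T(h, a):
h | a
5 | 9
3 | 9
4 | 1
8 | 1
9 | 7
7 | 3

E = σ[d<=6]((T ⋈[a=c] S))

σ filters on d, owned by the right side.
E' = (T ⋈[a=c] σ[d<=6](S))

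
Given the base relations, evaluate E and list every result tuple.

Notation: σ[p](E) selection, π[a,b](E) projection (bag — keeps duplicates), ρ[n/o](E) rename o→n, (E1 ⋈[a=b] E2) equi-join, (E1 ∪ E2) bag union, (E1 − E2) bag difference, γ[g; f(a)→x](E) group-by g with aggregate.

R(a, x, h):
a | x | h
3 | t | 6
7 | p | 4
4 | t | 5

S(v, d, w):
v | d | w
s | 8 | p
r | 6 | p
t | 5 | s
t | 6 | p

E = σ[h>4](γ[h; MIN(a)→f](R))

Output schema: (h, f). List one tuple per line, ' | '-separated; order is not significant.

Stepwise |·|:
  R → 3
  γ[h; MIN(a)→f](R) → 3
  σ[h>4](γ[h; MIN(a)→f](R)) → 2

== RESULT ==
h | f
5 | 4
6 | 3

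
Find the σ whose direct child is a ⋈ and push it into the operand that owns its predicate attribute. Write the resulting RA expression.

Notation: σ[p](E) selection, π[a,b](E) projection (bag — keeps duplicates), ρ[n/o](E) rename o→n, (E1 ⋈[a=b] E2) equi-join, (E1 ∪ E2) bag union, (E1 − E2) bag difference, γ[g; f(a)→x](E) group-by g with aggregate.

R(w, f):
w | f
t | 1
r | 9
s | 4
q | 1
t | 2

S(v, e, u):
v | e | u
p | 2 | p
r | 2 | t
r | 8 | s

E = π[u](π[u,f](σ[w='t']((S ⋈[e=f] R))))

σ filters on w, owned by the right side.
E' = π[u](π[u,f]((S ⋈[e=f] σ[w='t'](R))))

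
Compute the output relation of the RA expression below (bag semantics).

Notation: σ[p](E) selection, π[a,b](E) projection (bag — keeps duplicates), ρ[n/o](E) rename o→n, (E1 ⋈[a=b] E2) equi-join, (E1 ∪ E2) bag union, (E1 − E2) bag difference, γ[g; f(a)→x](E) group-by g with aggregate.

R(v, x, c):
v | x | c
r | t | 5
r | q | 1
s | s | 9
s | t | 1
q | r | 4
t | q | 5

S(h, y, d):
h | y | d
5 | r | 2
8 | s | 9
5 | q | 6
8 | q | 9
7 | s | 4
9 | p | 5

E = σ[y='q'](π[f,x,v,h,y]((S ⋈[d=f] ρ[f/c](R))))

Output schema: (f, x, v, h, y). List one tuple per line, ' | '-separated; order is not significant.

Stepwise |·|:
  S → 6
  R → 6
  ρ[f/c](R) → 6
  (S ⋈[d=f] ρ[f/c](R)) → 5
  π[f,x,v,h,y]((S ⋈[d=f] ρ[f/c](R))) → 5
  σ[y='q'](π[f,x,v,h,y]((S ⋈[d=f] ρ[f/c](R)))) → 1

== RESULT ==
f | x | v | h | y
9 | s | s | 8 | q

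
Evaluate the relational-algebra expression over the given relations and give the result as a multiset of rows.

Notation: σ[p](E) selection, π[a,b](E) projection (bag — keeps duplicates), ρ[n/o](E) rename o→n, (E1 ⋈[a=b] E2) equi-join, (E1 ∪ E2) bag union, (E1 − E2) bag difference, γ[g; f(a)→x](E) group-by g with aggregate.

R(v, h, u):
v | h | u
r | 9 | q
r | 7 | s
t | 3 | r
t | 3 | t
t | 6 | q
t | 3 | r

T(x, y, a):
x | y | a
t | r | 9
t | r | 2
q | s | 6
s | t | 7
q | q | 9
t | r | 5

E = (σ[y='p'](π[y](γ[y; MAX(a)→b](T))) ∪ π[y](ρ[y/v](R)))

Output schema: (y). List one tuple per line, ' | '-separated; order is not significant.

Subexpression sizes:
  T → 6
  γ[y; MAX(a)→b](T) → 4
  π[y](γ[y; MAX(a)→b](T)) → 4
  σ[y='p'](π[y](γ[y; MAX(a)→b](T))) → 0
  R → 6
  ρ[y/v](R) → 6
  π[y](ρ[y/v](R)) → 6
  (σ[y='p'](π[y](γ[y; MAX(a)→b](T))) ∪ π[y](ρ[y/v](R))) → 6

== RESULT ==
y
r
r
t
t
t
t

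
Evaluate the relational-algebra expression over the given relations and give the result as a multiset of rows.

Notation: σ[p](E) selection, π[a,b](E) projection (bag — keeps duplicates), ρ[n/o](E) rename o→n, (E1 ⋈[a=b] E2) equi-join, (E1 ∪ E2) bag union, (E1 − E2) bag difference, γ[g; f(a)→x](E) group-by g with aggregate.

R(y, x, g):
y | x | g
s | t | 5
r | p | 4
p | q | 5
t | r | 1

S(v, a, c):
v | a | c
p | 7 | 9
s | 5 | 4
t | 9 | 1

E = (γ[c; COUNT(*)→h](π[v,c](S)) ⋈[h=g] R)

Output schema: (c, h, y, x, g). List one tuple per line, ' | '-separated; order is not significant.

Subexpression sizes:
  S → 3
  π[v,c](S) → 3
  γ[c; COUNT(*)→h](π[v,c](S)) → 3
  R → 4
  (γ[c; COUNT(*)→h](π[v,c](S)) ⋈[h=g] R) → 3

== RESULT ==
c | h | y | x | g
1 | 1 | t | r | 1
4 | 1 | t | r | 1
9 | 1 | t | r | 1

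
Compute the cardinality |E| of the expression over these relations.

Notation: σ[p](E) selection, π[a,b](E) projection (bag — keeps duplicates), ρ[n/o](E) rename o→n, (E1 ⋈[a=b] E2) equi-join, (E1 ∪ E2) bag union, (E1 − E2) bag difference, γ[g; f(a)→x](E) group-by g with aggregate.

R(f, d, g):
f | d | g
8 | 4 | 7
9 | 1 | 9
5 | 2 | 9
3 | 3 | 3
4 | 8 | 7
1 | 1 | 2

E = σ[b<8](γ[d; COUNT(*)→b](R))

Per-node cardinality:
  R → 6
  γ[d; COUNT(*)→b](R) → 5
  σ[b<8](γ[d; COUNT(*)→b](R)) → 5

|E| = 5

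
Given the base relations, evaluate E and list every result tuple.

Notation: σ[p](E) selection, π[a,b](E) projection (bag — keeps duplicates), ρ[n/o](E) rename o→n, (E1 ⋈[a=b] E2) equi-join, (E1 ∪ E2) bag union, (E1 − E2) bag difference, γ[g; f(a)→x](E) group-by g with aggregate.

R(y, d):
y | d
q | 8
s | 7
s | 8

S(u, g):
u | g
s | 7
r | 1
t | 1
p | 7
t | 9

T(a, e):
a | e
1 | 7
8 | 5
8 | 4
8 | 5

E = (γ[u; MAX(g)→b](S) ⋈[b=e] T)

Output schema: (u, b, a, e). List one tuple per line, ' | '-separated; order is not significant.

Row counts bottom-up:
  S → 5
  γ[u; MAX(g)→b](S) → 4
  T → 4
  (γ[u; MAX(g)→b](S) ⋈[b=e] T) → 2

== RESULT ==
u | b | a | e
p | 7 | 1 | 7
s | 7 | 1 | 7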